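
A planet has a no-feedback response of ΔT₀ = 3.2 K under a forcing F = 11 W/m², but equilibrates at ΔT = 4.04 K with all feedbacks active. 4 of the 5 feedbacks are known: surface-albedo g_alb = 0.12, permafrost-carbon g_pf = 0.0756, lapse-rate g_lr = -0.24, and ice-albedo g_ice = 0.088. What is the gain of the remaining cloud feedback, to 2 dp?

Amplification A = ΔT/ΔT₀ = 4.04/3.2 = 1.262.
Total gain g = 1 − 1/A = 1 − 1/1.262 = 0.2076.
Known gains sum to 0.12 + 0.0756 − 0.24 + 0.088 = 0.0436.
g_cld = 0.2076 − 0.0436 = 0.16.

0.16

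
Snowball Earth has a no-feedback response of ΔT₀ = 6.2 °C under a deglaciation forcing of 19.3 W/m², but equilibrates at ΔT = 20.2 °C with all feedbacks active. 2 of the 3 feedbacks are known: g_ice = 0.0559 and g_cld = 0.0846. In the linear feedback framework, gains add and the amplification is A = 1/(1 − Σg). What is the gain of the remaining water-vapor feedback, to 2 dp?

0.55

Amplification A = ΔT/ΔT₀ = 20.2/6.2 = 3.258.
Total gain g = 1 − 1/A = 1 − 1/3.258 = 0.6931.
Known gains sum to 0.0559 + 0.0846 = 0.1405.
g_wv = 0.6931 − 0.1405 = 0.55.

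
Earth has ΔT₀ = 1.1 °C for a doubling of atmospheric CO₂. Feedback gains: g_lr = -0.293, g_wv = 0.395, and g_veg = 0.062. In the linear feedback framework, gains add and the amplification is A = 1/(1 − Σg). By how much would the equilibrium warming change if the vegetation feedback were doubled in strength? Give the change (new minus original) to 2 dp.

Original: g = 0.164, ΔT = 1.1/(1−0.164) = 1.3158 °C.
With doubled vegetation: g' = 0.226, ΔT' = 1.1/(1−0.226) = 1.4212 °C.
Change = 1.4212 − 1.3158 = 0.11 °C.

0.11 °C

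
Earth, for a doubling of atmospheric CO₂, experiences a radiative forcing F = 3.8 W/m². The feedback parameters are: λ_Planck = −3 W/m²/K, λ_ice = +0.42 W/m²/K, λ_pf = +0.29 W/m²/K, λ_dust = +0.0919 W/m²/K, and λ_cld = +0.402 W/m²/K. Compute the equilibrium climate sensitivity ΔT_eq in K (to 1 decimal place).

Net feedback parameter λ = (−3) + (+0.42) + (+0.29) + (+0.0919) + (+0.402) = -1.7961 W/m²/K.
ΔT = −F/λ = −3.8/(-1.7961) = 2.1 K.

2.1 K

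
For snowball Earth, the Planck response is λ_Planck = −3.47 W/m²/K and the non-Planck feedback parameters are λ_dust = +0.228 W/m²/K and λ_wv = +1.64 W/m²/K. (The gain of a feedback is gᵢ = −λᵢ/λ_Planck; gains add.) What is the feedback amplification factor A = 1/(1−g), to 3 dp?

2.166

Convert to gains: g_dust = 0.228/3.47 = 0.06571; g_wv = 1.64/3.47 = 0.4726.
Total gain g = 0.53831.
A = 1/(1 − 0.53831) = 2.166.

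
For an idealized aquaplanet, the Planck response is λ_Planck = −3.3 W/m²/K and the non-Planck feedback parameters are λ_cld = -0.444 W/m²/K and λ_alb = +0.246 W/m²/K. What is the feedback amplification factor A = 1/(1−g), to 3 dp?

0.943

Convert to gains: g_cld = -0.444/3.3 = -0.1345; g_alb = 0.246/3.3 = 0.07455.
Total gain g = -0.05995.
A = 1/(1 + 0.05995) = 0.943.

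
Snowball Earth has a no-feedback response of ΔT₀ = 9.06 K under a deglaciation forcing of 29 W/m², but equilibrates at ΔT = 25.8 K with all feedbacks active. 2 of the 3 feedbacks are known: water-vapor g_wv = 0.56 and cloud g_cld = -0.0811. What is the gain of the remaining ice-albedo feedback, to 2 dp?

Amplification A = ΔT/ΔT₀ = 25.8/9.06 = 2.848.
Total gain g = 1 − 1/A = 1 − 1/2.848 = 0.6489.
Known gains sum to 0.56 − 0.0811 = 0.4789.
g_ice = 0.6489 − 0.4789 = 0.17.

0.17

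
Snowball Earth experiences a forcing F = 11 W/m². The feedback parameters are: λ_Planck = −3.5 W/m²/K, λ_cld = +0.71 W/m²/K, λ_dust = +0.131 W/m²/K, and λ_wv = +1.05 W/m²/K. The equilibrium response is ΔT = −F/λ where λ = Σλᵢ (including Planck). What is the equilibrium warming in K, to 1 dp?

Net feedback parameter λ = (−3.5) + (+0.71) + (+0.131) + (+1.05) = -1.609 W/m²/K.
ΔT = −F/λ = −11/(-1.609) = 6.8 K.

6.8 K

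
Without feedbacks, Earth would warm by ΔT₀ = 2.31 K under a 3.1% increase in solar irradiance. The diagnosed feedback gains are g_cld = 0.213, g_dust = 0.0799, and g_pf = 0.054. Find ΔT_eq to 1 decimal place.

Total gain g = 0.213 + 0.0799 + 0.054 = 0.3469.
Amplification A = 1/(1 − 0.3469) = 1.531.
ΔT = 2.31 × 1.531 = 3.5 K.

3.5 K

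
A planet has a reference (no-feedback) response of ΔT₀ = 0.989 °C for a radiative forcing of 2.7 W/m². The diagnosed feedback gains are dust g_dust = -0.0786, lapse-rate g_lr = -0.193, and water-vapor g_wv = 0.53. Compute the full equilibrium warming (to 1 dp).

Total gain g = -0.0786 − 0.193 + 0.53 = 0.2584.
Amplification A = 1/(1 − 0.2584) = 1.348.
ΔT = 0.989 × 1.348 = 1.3 °C.

1.3 °C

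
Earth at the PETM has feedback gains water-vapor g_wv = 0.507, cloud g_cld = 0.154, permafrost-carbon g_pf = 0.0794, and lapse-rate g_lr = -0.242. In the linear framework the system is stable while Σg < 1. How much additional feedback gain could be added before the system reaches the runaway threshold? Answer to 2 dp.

0.50

Current total gain = 0.507 + 0.154 + 0.0794 − 0.242 = 0.4984.
Margin to runaway = 1 − 0.4984 = 0.50.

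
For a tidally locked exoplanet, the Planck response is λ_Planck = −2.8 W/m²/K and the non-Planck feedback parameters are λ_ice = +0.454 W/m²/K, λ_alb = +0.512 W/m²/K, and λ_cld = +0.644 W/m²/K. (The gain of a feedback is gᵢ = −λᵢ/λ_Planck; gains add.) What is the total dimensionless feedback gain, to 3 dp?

Convert to gains: g_ice = 0.454/2.8 = 0.1621; g_alb = 0.512/2.8 = 0.1829; g_cld = 0.644/2.8 = 0.23.
Total gain g = 0.575.

0.575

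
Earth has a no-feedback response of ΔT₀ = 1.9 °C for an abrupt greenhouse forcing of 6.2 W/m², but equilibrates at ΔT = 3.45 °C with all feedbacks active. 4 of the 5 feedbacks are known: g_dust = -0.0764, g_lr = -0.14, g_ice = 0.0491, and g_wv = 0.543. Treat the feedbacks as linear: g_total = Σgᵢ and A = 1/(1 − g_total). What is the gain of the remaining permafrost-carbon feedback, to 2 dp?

Amplification A = ΔT/ΔT₀ = 3.45/1.9 = 1.816.
Total gain g = 1 − 1/A = 1 − 1/1.816 = 0.4493.
Known gains sum to -0.0764 − 0.14 + 0.0491 + 0.543 = 0.3757.
g_pf = 0.4493 − 0.3757 = 0.07.

0.07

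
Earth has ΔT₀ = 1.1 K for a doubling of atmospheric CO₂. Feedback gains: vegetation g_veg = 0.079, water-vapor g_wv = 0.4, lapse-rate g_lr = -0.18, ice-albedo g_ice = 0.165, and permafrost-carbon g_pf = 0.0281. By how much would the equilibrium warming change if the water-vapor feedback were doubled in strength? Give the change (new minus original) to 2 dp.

8.03 K

Original: g = 0.4921, ΔT = 1.1/(1−0.4921) = 2.1658 K.
With doubled water-vapor: g' = 0.8921, ΔT' = 1.1/(1−0.8921) = 10.1946 K.
Change = 10.1946 − 2.1658 = 8.03 K.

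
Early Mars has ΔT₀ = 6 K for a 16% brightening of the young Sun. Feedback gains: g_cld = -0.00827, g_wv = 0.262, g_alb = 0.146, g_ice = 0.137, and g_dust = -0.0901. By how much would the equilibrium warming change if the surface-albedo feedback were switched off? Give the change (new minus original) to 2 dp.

-2.26 K

Original: g = 0.44663, ΔT = 6/(1−0.44663) = 10.8427 K.
Without surface-albedo: g' = 0.30063, ΔT' = 6/(1−0.30063) = 8.5791 K.
Change = 8.5791 − 10.8427 = -2.26 K.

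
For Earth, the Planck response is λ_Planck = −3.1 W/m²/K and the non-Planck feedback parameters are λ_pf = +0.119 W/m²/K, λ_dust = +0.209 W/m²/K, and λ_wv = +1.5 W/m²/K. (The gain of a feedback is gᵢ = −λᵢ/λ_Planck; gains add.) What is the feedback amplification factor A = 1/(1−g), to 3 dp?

Convert to gains: g_pf = 0.119/3.1 = 0.03839; g_dust = 0.209/3.1 = 0.06742; g_wv = 1.5/3.1 = 0.4839.
Total gain g = 0.58971.
A = 1/(1 − 0.58971) = 2.437.

2.437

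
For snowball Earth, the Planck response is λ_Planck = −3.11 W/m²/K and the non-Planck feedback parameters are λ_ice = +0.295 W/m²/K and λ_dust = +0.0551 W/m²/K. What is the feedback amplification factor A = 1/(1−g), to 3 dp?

1.127

Convert to gains: g_ice = 0.295/3.11 = 0.09486; g_dust = 0.0551/3.11 = 0.01772.
Total gain g = 0.11258.
A = 1/(1 − 0.11258) = 1.127.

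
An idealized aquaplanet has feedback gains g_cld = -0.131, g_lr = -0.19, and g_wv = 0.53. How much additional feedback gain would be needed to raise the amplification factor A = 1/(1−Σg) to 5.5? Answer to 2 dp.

Current total gain = 0.209.
Target gain for A = 5.5: g* = 1 − 1/5.5 = 0.8182.
Additional gain needed = 0.8182 − 0.209 = 0.61.

0.61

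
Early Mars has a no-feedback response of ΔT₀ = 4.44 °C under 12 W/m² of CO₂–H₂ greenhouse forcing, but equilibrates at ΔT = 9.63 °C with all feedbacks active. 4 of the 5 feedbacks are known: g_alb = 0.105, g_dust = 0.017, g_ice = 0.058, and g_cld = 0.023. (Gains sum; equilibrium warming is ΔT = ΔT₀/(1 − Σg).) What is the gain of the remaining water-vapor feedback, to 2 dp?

Amplification A = ΔT/ΔT₀ = 9.63/4.44 = 2.169.
Total gain g = 1 − 1/A = 1 − 1/2.169 = 0.539.
Known gains sum to 0.105 + 0.017 + 0.058 + 0.023 = 0.203.
g_wv = 0.539 − 0.203 = 0.34.

0.34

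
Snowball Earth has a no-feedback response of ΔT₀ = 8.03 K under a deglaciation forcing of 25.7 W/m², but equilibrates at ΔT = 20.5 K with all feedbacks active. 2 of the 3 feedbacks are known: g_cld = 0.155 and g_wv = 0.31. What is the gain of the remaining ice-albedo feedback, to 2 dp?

Amplification A = ΔT/ΔT₀ = 20.5/8.03 = 2.553.
Total gain g = 1 − 1/A = 1 − 1/2.553 = 0.6083.
Known gains sum to 0.155 + 0.31 = 0.465.
g_ice = 0.6083 − 0.465 = 0.14.

0.14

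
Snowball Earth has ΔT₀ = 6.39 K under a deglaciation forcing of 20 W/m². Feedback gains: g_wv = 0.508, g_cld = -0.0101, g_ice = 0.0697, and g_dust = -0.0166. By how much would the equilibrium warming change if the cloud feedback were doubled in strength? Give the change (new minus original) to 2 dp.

Original: g = 0.551, ΔT = 6.39/(1−0.551) = 14.2316 K.
With doubled cloud: g' = 0.5409, ΔT' = 6.39/(1−0.5409) = 13.9185 K.
Change = 13.9185 − 14.2316 = -0.31 K.

-0.31 K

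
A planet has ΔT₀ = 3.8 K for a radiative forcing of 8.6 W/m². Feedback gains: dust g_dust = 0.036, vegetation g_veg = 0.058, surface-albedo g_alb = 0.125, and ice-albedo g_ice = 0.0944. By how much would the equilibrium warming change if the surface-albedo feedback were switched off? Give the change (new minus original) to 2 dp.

-0.85 K

Original: g = 0.3134, ΔT = 3.8/(1−0.3134) = 5.5345 K.
Without surface-albedo: g' = 0.1884, ΔT' = 3.8/(1−0.1884) = 4.6821 K.
Change = 4.6821 − 5.5345 = -0.85 K.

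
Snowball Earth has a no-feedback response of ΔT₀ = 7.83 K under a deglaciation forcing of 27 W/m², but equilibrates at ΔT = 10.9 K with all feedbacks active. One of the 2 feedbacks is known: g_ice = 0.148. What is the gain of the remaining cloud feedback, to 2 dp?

0.13

Amplification A = ΔT/ΔT₀ = 10.9/7.83 = 1.392.
Total gain g = 1 − 1/A = 1 − 1/1.392 = 0.2816.
The known gain is 0.148.
g_cld = 0.2816 − 0.148 = 0.13.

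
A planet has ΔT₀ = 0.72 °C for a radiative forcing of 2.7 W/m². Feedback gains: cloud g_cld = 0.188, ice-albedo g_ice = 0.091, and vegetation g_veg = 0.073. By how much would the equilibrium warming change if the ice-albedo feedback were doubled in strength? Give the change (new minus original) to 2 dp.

0.18 °C

Original: g = 0.352, ΔT = 0.72/(1−0.352) = 1.1111 °C.
With doubled ice-albedo: g' = 0.443, ΔT' = 0.72/(1−0.443) = 1.2926 °C.
Change = 1.2926 − 1.1111 = 0.18 °C.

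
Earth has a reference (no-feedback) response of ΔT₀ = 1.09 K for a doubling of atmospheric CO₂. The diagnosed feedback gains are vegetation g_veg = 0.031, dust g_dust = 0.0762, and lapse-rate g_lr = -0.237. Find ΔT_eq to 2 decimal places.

0.96 K

Total gain g = 0.031 + 0.0762 − 0.237 = -0.1298.
Amplification A = 1/(1 + 0.1298) = 0.8851.
ΔT = 1.09 × 0.8851 = 0.96 K.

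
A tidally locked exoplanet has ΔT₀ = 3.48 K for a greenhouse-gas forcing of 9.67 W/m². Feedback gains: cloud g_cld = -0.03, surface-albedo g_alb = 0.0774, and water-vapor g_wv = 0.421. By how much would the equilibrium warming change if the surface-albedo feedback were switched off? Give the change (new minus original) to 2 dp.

Original: g = 0.4684, ΔT = 3.48/(1−0.4684) = 6.5463 K.
Without surface-albedo: g' = 0.391, ΔT' = 3.48/(1−0.391) = 5.7143 K.
Change = 5.7143 − 6.5463 = -0.83 K.

-0.83 K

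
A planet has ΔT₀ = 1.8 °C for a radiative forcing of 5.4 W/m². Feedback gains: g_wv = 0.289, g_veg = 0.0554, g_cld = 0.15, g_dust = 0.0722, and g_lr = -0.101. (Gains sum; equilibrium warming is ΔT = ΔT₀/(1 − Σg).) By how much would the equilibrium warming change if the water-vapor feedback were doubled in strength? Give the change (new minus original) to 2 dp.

Original: g = 0.4656, ΔT = 1.8/(1−0.4656) = 3.3683 °C.
With doubled water-vapor: g' = 0.7546, ΔT' = 1.8/(1−0.7546) = 7.3350 °C.
Change = 7.3350 − 3.3683 = 3.97 °C.

3.97 °C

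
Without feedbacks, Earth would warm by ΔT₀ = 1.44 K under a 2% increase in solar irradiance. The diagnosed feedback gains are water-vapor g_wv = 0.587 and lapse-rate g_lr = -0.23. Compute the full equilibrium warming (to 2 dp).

Total gain g = 0.587 − 0.23 = 0.357.
Amplification A = 1/(1 − 0.357) = 1.555.
ΔT = 1.44 × 1.555 = 2.24 K.

2.24 K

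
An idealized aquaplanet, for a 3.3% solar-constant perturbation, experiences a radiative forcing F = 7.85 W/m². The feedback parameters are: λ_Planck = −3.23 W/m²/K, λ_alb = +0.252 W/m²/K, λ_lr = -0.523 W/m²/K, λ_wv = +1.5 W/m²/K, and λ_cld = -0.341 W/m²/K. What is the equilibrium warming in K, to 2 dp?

Net feedback parameter λ = (−3.23) + (+0.252) + (-0.523) + (+1.5) + (-0.341) = -2.342 W/m²/K.
ΔT = −F/λ = −7.85/(-2.342) = 3.35 K.

3.35 K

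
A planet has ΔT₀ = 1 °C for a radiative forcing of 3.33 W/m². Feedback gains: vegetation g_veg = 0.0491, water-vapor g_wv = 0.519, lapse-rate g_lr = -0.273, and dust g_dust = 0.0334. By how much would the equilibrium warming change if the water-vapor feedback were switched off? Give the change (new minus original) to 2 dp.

-0.65 °C

Original: g = 0.3285, ΔT = 1/(1−0.3285) = 1.4892 °C.
Without water-vapor: g' = -0.1905, ΔT' = 1/(1+0.1905) = 0.8400 °C.
Change = 0.8400 − 1.4892 = -0.65 °C.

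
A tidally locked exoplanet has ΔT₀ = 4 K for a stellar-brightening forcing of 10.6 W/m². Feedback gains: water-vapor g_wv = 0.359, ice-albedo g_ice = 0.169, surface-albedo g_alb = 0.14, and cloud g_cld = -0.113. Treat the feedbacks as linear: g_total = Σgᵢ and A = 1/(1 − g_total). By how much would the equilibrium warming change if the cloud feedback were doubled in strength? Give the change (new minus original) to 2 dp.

-1.82 K

Original: g = 0.555, ΔT = 4/(1−0.555) = 8.9888 K.
With doubled cloud: g' = 0.442, ΔT' = 4/(1−0.442) = 7.1685 K.
Change = 7.1685 − 8.9888 = -1.82 K.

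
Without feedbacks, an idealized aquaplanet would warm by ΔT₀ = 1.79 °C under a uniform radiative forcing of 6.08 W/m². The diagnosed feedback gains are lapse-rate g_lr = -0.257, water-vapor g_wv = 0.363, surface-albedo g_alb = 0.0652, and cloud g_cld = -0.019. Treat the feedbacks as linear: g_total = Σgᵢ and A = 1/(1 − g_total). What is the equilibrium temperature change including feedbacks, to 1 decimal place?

2.1 °C

Total gain g = -0.257 + 0.363 + 0.0652 − 0.019 = 0.1522.
Amplification A = 1/(1 − 0.1522) = 1.18.
ΔT = 1.79 × 1.18 = 2.1 °C.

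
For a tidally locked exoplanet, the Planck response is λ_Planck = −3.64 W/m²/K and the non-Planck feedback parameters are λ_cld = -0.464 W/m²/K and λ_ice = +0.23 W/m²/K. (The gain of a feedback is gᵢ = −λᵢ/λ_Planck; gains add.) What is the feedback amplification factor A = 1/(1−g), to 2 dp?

Convert to gains: g_cld = -0.464/3.64 = -0.1275; g_ice = 0.23/3.64 = 0.06319.
Total gain g = -0.06431.
A = 1/(1 + 0.06431) = 0.94.

0.94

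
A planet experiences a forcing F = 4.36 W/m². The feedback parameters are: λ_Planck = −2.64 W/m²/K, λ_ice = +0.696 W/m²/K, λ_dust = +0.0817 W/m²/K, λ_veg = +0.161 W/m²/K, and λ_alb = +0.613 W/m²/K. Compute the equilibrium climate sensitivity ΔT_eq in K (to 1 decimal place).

4.0 K

Net feedback parameter λ = (−2.64) + (+0.696) + (+0.0817) + (+0.161) + (+0.613) = -1.0883 W/m²/K.
ΔT = −F/λ = −4.36/(-1.0883) = 4.0 K.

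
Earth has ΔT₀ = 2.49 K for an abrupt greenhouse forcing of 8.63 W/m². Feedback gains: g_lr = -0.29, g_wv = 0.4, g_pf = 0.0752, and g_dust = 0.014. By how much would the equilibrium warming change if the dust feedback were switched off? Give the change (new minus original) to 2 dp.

Original: g = 0.1992, ΔT = 2.49/(1−0.1992) = 3.1094 K.
Without dust: g' = 0.1852, ΔT' = 2.49/(1−0.1852) = 3.0560 K.
Change = 3.0560 − 3.1094 = -0.05 K.

-0.05 K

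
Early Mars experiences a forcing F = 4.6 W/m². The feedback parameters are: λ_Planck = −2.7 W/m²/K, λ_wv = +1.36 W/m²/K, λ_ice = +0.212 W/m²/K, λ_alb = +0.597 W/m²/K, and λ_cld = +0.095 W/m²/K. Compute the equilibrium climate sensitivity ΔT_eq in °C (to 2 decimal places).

Net feedback parameter λ = (−2.7) + (+1.36) + (+0.212) + (+0.597) + (+0.095) = -0.436 W/m²/K.
ΔT = −F/λ = −4.6/(-0.436) = 10.55 °C.

10.55 °C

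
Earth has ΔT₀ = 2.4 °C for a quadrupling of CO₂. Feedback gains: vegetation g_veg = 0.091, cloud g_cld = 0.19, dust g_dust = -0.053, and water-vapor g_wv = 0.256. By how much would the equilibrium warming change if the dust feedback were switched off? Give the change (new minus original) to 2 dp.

0.53 °C

Original: g = 0.484, ΔT = 2.4/(1−0.484) = 4.6512 °C.
Without dust: g' = 0.537, ΔT' = 2.4/(1−0.537) = 5.1836 °C.
Change = 5.1836 − 4.6512 = 0.53 °C.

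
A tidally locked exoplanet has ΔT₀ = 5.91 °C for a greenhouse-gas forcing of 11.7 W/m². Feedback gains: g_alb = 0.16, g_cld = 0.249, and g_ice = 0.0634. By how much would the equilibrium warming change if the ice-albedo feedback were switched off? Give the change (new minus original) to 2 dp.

Original: g = 0.4724, ΔT = 5.91/(1−0.4724) = 11.2017 °C.
Without ice-albedo: g' = 0.409, ΔT' = 5.91/(1−0.409) = 10.0000 °C.
Change = 10.0000 − 11.2017 = -1.20 °C.

-1.20 °C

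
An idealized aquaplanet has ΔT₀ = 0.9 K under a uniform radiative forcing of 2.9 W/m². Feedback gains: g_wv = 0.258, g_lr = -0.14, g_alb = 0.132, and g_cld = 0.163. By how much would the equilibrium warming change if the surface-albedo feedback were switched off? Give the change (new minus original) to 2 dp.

Original: g = 0.413, ΔT = 0.9/(1−0.413) = 1.5332 K.
Without surface-albedo: g' = 0.281, ΔT' = 0.9/(1−0.281) = 1.2517 K.
Change = 1.2517 − 1.5332 = -0.28 K.

-0.28 K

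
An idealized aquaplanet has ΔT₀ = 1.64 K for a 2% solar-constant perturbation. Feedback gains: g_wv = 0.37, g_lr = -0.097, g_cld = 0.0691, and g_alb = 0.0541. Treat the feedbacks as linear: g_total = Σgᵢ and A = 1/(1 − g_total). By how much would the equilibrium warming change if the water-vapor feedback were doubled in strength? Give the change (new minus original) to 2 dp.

4.30 K

Original: g = 0.3962, ΔT = 1.64/(1−0.3962) = 2.7161 K.
With doubled water-vapor: g' = 0.7662, ΔT' = 1.64/(1−0.7662) = 7.0145 K.
Change = 7.0145 − 2.7161 = 4.30 K.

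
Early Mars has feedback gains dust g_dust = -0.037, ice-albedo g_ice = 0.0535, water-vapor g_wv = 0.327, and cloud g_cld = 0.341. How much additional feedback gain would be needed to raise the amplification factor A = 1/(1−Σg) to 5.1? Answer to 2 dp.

Current total gain = 0.6845.
Target gain for A = 5.1: g* = 1 − 1/5.1 = 0.8039.
Additional gain needed = 0.8039 − 0.6845 = 0.12.

0.12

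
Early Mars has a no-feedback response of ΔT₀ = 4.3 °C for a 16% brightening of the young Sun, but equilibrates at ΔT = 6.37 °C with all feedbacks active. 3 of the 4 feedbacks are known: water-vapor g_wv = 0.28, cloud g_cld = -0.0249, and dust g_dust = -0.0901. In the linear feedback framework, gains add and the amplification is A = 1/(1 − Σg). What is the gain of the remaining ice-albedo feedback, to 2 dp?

0.16

Amplification A = ΔT/ΔT₀ = 6.37/4.3 = 1.481.
Total gain g = 1 − 1/A = 1 − 1/1.481 = 0.3248.
Known gains sum to 0.28 − 0.0249 − 0.0901 = 0.165.
g_ice = 0.3248 − 0.165 = 0.16.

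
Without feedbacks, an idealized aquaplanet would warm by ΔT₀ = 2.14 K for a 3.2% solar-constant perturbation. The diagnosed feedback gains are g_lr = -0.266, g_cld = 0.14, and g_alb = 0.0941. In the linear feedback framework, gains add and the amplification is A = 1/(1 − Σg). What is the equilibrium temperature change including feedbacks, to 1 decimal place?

2.1 K

Total gain g = -0.266 + 0.14 + 0.0941 = -0.0319.
Amplification A = 1/(1 + 0.0319) = 0.9691.
ΔT = 2.14 × 0.9691 = 2.1 K.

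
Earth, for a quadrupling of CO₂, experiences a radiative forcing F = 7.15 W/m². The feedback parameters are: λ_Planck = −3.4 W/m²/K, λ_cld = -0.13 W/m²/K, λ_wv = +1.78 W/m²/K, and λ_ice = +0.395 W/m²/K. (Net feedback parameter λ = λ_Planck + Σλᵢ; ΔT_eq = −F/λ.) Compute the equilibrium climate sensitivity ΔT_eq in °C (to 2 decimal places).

Net feedback parameter λ = (−3.4) + (-0.13) + (+1.78) + (+0.395) = -1.355 W/m²/K.
ΔT = −F/λ = −7.15/(-1.355) = 5.28 °C.

5.28 °C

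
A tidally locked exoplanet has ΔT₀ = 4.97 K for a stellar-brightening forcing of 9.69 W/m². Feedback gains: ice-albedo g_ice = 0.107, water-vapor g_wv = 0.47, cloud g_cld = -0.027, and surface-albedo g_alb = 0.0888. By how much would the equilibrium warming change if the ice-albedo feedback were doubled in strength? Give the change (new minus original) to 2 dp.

5.79 K

Original: g = 0.6388, ΔT = 4.97/(1−0.6388) = 13.7597 K.
With doubled ice-albedo: g' = 0.7458, ΔT' = 4.97/(1−0.7458) = 19.5515 K.
Change = 19.5515 − 13.7597 = 5.79 K.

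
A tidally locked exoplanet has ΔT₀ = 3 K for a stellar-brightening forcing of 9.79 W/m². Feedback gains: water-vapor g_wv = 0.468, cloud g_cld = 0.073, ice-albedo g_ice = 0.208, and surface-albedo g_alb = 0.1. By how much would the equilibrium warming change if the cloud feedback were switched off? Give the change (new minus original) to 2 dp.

-6.47 K

Original: g = 0.849, ΔT = 3/(1−0.849) = 19.8675 K.
Without cloud: g' = 0.776, ΔT' = 3/(1−0.776) = 13.3929 K.
Change = 13.3929 − 19.8675 = -6.47 K.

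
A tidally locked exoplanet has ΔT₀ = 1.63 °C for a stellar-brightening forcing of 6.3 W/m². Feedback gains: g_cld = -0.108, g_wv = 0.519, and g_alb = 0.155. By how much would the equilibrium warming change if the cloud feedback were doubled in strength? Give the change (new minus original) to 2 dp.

Original: g = 0.566, ΔT = 1.63/(1−0.566) = 3.7558 °C.
With doubled cloud: g' = 0.458, ΔT' = 1.63/(1−0.458) = 3.0074 °C.
Change = 3.0074 − 3.7558 = -0.75 °C.

-0.75 °C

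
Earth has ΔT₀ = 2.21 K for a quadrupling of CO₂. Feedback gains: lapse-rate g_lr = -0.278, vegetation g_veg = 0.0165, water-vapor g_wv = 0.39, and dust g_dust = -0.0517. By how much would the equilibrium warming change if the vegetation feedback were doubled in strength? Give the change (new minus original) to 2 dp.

Original: g = 0.0768, ΔT = 2.21/(1−0.0768) = 2.3938 K.
With doubled vegetation: g' = 0.0933, ΔT' = 2.21/(1−0.0933) = 2.4374 K.
Change = 2.4374 − 2.3938 = 0.04 K.

0.04 K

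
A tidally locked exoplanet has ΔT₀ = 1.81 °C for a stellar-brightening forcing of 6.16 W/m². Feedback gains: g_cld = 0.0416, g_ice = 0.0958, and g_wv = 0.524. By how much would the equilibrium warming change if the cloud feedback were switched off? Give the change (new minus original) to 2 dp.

-0.58 °C

Original: g = 0.6614, ΔT = 1.81/(1−0.6614) = 5.3455 °C.
Without cloud: g' = 0.6198, ΔT' = 1.81/(1−0.6198) = 4.7607 °C.
Change = 4.7607 − 5.3455 = -0.58 °C.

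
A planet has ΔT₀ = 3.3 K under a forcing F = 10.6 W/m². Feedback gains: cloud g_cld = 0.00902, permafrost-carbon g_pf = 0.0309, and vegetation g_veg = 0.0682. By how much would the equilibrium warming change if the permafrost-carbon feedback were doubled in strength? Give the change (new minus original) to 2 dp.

0.13 K

Original: g = 0.10812, ΔT = 3.3/(1−0.10812) = 3.7000 K.
With doubled permafrost-carbon: g' = 0.13902, ΔT' = 3.3/(1−0.13902) = 3.8328 K.
Change = 3.8328 − 3.7000 = 0.13 K.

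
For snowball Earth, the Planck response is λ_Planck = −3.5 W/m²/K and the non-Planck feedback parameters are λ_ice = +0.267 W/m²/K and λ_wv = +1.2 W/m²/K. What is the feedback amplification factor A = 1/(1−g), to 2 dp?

Convert to gains: g_ice = 0.267/3.5 = 0.07629; g_wv = 1.2/3.5 = 0.3429.
Total gain g = 0.41919.
A = 1/(1 − 0.41919) = 1.72.

1.72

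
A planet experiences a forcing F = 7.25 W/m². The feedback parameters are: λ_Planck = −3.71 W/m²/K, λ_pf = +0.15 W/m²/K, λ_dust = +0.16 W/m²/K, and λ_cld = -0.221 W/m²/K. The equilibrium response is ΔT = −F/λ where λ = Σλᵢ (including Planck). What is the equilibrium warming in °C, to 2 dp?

2.00 °C

Net feedback parameter λ = (−3.71) + (+0.15) + (+0.16) + (-0.221) = -3.621 W/m²/K.
ΔT = −F/λ = −7.25/(-3.621) = 2.00 °C.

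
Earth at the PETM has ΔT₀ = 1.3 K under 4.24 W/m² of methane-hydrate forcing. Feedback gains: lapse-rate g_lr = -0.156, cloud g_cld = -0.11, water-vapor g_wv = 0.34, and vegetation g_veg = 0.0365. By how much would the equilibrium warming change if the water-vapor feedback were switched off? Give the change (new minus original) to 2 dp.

Original: g = 0.1105, ΔT = 1.3/(1−0.1105) = 1.4615 K.
Without water-vapor: g' = -0.2295, ΔT' = 1.3/(1+0.2295) = 1.0573 K.
Change = 1.0573 − 1.4615 = -0.40 K.

-0.40 K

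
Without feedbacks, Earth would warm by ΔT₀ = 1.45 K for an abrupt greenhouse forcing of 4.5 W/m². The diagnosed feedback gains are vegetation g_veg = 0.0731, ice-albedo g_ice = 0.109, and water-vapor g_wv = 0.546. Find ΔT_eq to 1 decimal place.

Total gain g = 0.0731 + 0.109 + 0.546 = 0.7281.
Amplification A = 1/(1 − 0.7281) = 3.678.
ΔT = 1.45 × 3.678 = 5.3 K.

5.3 K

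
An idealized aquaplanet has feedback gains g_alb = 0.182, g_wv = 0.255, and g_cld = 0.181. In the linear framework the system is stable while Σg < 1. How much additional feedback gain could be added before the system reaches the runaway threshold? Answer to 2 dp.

0.38

Current total gain = 0.182 + 0.255 + 0.181 = 0.618.
Margin to runaway = 1 − 0.618 = 0.38.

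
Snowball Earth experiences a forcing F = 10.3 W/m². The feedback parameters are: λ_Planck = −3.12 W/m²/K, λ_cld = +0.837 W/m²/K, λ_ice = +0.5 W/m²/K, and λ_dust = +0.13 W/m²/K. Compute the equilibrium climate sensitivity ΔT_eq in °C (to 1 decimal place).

Net feedback parameter λ = (−3.12) + (+0.837) + (+0.5) + (+0.13) = -1.653 W/m²/K.
ΔT = −F/λ = −10.3/(-1.653) = 6.2 °C.

6.2 °C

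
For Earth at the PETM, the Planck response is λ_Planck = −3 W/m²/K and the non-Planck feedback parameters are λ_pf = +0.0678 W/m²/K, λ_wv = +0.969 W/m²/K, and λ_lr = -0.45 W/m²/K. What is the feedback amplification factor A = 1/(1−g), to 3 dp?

1.243

Convert to gains: g_pf = 0.0678/3 = 0.0226; g_wv = 0.969/3 = 0.323; g_lr = -0.45/3 = -0.15.
Total gain g = 0.1956.
A = 1/(1 − 0.1956) = 1.243.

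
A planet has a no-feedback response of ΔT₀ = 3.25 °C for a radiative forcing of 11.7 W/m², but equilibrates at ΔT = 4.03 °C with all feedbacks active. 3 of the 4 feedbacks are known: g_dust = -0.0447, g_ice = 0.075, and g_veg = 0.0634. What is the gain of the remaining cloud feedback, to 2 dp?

0.10

Amplification A = ΔT/ΔT₀ = 4.03/3.25 = 1.24.
Total gain g = 1 − 1/A = 1 − 1/1.24 = 0.1935.
Known gains sum to -0.0447 + 0.075 + 0.0634 = 0.0937.
g_cld = 0.1935 − 0.0937 = 0.10.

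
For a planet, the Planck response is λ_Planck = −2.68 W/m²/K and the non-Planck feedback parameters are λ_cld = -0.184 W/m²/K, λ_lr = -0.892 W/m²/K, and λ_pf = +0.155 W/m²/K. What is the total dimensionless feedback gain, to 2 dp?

-0.34

Convert to gains: g_cld = -0.184/2.68 = -0.06866; g_lr = -0.892/2.68 = -0.3328; g_pf = 0.155/2.68 = 0.05784.
Total gain g = -0.34362.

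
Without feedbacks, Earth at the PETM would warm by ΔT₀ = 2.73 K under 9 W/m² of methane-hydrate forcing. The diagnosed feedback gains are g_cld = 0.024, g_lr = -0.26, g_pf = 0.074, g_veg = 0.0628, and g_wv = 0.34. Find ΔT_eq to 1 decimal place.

3.6 K

Total gain g = 0.024 − 0.26 + 0.074 + 0.0628 + 0.34 = 0.2408.
Amplification A = 1/(1 − 0.2408) = 1.317.
ΔT = 2.73 × 1.317 = 3.6 K.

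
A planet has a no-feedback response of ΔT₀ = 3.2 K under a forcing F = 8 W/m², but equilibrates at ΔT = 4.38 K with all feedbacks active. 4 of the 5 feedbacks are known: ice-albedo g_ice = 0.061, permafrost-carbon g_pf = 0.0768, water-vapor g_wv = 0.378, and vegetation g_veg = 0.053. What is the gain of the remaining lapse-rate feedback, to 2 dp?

-0.30

Amplification A = ΔT/ΔT₀ = 4.38/3.2 = 1.369.
Total gain g = 1 − 1/A = 1 − 1/1.369 = 0.2695.
Known gains sum to 0.061 + 0.0768 + 0.378 + 0.053 = 0.5688.
g_lr = 0.2695 − 0.5688 = -0.30.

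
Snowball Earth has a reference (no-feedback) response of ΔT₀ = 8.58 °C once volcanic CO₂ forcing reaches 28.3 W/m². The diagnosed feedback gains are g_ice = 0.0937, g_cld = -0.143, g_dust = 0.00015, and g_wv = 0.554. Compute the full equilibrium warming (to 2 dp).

Total gain g = 0.0937 − 0.143 + 0.00015 + 0.554 = 0.50485.
Amplification A = 1/(1 − 0.50485) = 2.02.
ΔT = 8.58 × 2.02 = 17.33 °C.

17.33 °C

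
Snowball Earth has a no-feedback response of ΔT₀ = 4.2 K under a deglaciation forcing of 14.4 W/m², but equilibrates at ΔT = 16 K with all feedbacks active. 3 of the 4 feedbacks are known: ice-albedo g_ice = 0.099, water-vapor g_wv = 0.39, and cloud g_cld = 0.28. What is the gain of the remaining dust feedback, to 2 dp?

Amplification A = ΔT/ΔT₀ = 16/4.2 = 3.81.
Total gain g = 1 − 1/A = 1 − 1/3.81 = 0.7375.
Known gains sum to 0.099 + 0.39 + 0.28 = 0.769.
g_dust = 0.7375 − 0.769 = -0.03.

-0.03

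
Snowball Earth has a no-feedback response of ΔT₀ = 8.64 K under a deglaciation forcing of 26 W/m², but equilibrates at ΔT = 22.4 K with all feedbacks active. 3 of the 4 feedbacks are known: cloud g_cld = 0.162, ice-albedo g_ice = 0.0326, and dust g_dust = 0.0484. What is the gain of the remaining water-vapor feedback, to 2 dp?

0.37

Amplification A = ΔT/ΔT₀ = 22.4/8.64 = 2.593.
Total gain g = 1 − 1/A = 1 − 1/2.593 = 0.6143.
Known gains sum to 0.162 + 0.0326 + 0.0484 = 0.243.
g_wv = 0.6143 − 0.243 = 0.37.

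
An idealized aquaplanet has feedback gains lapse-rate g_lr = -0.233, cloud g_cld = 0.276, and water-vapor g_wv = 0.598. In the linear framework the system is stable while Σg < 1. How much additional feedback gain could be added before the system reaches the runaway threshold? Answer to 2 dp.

Current total gain = -0.233 + 0.276 + 0.598 = 0.641.
Margin to runaway = 1 − 0.641 = 0.36.

0.36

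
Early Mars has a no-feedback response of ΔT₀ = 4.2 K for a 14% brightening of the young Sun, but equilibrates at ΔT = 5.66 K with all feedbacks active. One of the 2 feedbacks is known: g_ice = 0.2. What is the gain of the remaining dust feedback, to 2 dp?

Amplification A = ΔT/ΔT₀ = 5.66/4.2 = 1.348.
Total gain g = 1 − 1/A = 1 − 1/1.348 = 0.2582.
The known gain is 0.2.
g_dust = 0.2582 − 0.2 = 0.06.

0.06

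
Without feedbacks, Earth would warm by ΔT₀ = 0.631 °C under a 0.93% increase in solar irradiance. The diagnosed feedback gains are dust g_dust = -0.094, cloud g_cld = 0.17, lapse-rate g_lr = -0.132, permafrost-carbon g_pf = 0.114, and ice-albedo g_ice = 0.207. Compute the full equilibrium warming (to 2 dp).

Total gain g = -0.094 + 0.17 − 0.132 + 0.114 + 0.207 = 0.265.
Amplification A = 1/(1 − 0.265) = 1.361.
ΔT = 0.631 × 1.361 = 0.86 °C.

0.86 °C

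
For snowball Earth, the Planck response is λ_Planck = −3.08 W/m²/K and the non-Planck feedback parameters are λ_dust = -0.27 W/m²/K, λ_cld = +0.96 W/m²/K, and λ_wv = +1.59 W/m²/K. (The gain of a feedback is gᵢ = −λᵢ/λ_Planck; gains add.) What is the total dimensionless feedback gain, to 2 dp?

0.74

Convert to gains: g_dust = -0.27/3.08 = -0.08766; g_cld = 0.96/3.08 = 0.3117; g_wv = 1.59/3.08 = 0.5162.
Total gain g = 0.74024.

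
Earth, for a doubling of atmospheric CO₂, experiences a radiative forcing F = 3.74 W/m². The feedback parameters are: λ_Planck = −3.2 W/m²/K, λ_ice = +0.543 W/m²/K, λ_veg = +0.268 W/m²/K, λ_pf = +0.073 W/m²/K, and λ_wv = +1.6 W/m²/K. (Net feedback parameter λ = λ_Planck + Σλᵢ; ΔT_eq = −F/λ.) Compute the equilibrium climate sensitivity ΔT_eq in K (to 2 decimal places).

Net feedback parameter λ = (−3.2) + (+0.543) + (+0.268) + (+0.073) + (+1.6) = -0.716 W/m²/K.
ΔT = −F/λ = −3.74/(-0.716) = 5.22 K.

5.22 K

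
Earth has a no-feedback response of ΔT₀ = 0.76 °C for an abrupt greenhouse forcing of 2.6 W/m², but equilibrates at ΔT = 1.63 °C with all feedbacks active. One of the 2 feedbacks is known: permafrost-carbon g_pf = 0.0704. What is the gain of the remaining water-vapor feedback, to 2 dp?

0.46

Amplification A = ΔT/ΔT₀ = 1.63/0.76 = 2.145.
Total gain g = 1 − 1/A = 1 − 1/2.145 = 0.5338.
The known gain is 0.0704.
g_wv = 0.5338 − 0.0704 = 0.46.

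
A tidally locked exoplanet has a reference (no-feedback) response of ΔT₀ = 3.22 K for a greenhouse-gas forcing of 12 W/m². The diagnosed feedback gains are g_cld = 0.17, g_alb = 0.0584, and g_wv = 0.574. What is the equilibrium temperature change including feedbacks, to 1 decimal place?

16.3 K

Total gain g = 0.17 + 0.0584 + 0.574 = 0.8024.
Amplification A = 1/(1 − 0.8024) = 5.061.
ΔT = 3.22 × 5.061 = 16.3 K.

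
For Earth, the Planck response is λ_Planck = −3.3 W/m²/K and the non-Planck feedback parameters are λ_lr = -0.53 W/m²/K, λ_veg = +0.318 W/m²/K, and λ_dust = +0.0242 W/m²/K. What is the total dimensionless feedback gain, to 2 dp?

-0.06

Convert to gains: g_lr = -0.53/3.3 = -0.1606; g_veg = 0.318/3.3 = 0.09636; g_dust = 0.0242/3.3 = 0.007333.
Total gain g = -0.056907.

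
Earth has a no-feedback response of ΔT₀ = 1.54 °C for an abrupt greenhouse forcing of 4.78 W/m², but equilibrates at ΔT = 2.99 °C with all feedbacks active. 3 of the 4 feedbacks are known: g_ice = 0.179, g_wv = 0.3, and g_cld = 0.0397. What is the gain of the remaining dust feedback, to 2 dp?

Amplification A = ΔT/ΔT₀ = 2.99/1.54 = 1.942.
Total gain g = 1 − 1/A = 1 − 1/1.942 = 0.4851.
Known gains sum to 0.179 + 0.3 + 0.0397 = 0.5187.
g_dust = 0.4851 − 0.5187 = -0.03.

-0.03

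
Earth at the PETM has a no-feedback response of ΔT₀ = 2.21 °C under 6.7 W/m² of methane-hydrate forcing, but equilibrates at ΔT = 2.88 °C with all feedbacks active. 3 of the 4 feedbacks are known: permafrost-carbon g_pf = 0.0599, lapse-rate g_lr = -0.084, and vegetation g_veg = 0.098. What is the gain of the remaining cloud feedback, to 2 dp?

Amplification A = ΔT/ΔT₀ = 2.88/2.21 = 1.303.
Total gain g = 1 − 1/A = 1 − 1/1.303 = 0.2325.
Known gains sum to 0.0599 − 0.084 + 0.098 = 0.0739.
g_cld = 0.2325 − 0.0739 = 0.16.

0.16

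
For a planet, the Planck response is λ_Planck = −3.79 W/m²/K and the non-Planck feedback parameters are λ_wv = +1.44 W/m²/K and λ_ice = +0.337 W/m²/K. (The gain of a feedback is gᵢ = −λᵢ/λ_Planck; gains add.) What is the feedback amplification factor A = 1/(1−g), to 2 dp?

Convert to gains: g_wv = 1.44/3.79 = 0.3799; g_ice = 0.337/3.79 = 0.08892.
Total gain g = 0.46882.
A = 1/(1 − 0.46882) = 1.88.

1.88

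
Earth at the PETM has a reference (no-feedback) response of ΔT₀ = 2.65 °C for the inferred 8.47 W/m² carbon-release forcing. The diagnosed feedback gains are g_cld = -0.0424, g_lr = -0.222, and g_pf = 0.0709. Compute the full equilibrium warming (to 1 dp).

2.2 °C

Total gain g = -0.0424 − 0.222 + 0.0709 = -0.1935.
Amplification A = 1/(1 + 0.1935) = 0.8379.
ΔT = 2.65 × 0.8379 = 2.2 °C.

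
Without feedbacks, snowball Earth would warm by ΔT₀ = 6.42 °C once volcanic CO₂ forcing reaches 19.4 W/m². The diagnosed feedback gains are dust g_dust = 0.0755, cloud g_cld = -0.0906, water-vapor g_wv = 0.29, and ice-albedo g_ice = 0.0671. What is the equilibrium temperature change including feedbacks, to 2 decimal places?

Total gain g = 0.0755 − 0.0906 + 0.29 + 0.0671 = 0.342.
Amplification A = 1/(1 − 0.342) = 1.52.
ΔT = 6.42 × 1.52 = 9.76 °C.

9.76 °C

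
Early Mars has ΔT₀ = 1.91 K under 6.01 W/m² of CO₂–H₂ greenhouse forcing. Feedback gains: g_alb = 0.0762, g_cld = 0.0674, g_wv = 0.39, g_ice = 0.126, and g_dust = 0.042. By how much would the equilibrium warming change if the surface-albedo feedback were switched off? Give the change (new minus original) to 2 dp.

-1.30 K

Original: g = 0.7016, ΔT = 1.91/(1−0.7016) = 6.4008 K.
Without surface-albedo: g' = 0.6254, ΔT' = 1.91/(1−0.6254) = 5.0988 K.
Change = 5.0988 − 6.4008 = -1.30 K.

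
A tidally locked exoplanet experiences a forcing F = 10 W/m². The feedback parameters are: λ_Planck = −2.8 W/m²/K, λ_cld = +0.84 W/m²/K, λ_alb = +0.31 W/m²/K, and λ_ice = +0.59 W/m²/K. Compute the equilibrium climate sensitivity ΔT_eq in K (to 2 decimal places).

9.43 K

Net feedback parameter λ = (−2.8) + (+0.84) + (+0.31) + (+0.59) = -1.06 W/m²/K.
ΔT = −F/λ = −10/(-1.06) = 9.43 K.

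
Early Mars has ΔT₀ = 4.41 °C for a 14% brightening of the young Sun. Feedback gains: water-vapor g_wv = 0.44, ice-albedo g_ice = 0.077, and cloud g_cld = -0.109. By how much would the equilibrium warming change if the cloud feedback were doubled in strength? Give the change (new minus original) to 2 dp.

-1.16 °C

Original: g = 0.408, ΔT = 4.41/(1−0.408) = 7.4493 °C.
With doubled cloud: g' = 0.299, ΔT' = 4.41/(1−0.299) = 6.2910 °C.
Change = 6.2910 − 7.4493 = -1.16 °C.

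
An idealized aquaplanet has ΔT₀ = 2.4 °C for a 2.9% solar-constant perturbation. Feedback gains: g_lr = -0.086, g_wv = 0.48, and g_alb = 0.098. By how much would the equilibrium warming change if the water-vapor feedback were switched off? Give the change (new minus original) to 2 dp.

-2.30 °C

Original: g = 0.492, ΔT = 2.4/(1−0.492) = 4.7244 °C.
Without water-vapor: g' = 0.012, ΔT' = 2.4/(1−0.012) = 2.4291 °C.
Change = 2.4291 − 4.7244 = -2.30 °C.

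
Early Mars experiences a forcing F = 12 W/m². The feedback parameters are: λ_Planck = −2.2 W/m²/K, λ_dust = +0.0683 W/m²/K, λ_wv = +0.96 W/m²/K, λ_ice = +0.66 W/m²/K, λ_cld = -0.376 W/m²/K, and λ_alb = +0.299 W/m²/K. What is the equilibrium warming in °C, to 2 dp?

20.38 °C

Net feedback parameter λ = (−2.2) + (+0.0683) + (+0.96) + (+0.66) + (-0.376) + (+0.299) = -0.5887 W/m²/K.
ΔT = −F/λ = −12/(-0.5887) = 20.38 °C.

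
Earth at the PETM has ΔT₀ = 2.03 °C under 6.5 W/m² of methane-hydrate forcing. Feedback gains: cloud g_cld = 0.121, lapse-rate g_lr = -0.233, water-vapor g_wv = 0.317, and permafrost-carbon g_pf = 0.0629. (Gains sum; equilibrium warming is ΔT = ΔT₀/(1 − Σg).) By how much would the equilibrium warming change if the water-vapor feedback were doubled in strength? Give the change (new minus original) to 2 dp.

2.12 °C

Original: g = 0.2679, ΔT = 2.03/(1−0.2679) = 2.7728 °C.
With doubled water-vapor: g' = 0.5849, ΔT' = 2.03/(1−0.5849) = 4.8904 °C.
Change = 4.8904 − 2.7728 = 2.12 °C.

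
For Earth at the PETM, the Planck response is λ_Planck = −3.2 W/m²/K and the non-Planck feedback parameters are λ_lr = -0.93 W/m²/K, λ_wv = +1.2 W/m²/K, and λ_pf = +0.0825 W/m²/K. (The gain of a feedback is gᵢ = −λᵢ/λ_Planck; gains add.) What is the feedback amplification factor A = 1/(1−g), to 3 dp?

Convert to gains: g_lr = -0.93/3.2 = -0.2906; g_wv = 1.2/3.2 = 0.375; g_pf = 0.0825/3.2 = 0.02578.
Total gain g = 0.11018.
A = 1/(1 − 0.11018) = 1.124.

1.124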